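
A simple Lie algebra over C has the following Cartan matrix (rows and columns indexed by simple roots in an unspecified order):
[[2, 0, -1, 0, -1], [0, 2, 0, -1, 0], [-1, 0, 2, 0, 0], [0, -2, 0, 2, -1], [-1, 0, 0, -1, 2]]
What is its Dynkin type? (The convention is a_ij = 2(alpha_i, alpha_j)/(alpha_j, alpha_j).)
B_5 (so(11))

The matrix has rank 5 with 2's on the diagonal. Reading the off-diagonal entries as Dynkin edges (a single edge where a_ij = a_ji = -1; a double or triple edge where a_ij * a_ji = 2 or 3), the diagram is a chain of 5 nodes with a double edge at one end; the terminal node there is the unique short simple root (B_5). One simple-root ordering that puts it in standard form is (alpha_3, alpha_1, alpha_5, alpha_4, alpha_2). So the algebra is type B_5, i.e. so(11).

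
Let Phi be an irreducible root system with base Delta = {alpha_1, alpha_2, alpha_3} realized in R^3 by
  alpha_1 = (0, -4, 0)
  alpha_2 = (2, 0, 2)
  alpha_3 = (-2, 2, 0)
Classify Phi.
type C_3

Compute the Cartan integers a_ij = 2(alpha_i, alpha_j)/(alpha_j, alpha_j); the resulting 3x3 Cartan matrix is
[[2, 0, -2], [0, 2, -1], [-1, -1, 2]].
The roots have two lengths (squared-length ratio 2:1); the short ones are alpha_{2,3}. The associated Dynkin diagram is a chain of 3 nodes with a double edge at one end; the terminal node there is the unique long simple root (C_3), so the type is C_3 (the algebra sp(6)).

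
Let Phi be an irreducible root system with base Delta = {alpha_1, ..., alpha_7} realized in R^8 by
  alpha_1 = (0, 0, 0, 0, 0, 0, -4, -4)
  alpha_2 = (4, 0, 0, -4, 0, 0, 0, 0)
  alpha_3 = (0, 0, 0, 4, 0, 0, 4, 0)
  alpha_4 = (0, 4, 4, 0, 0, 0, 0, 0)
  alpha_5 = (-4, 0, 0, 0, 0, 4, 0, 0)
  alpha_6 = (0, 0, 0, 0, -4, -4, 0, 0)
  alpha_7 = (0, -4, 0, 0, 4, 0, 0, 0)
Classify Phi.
A7

Compute the Cartan integers a_ij = 2(alpha_i, alpha_j)/(alpha_j, alpha_j); the resulting 7x7 Cartan matrix is
[[2, 0, -1, 0, 0, 0, 0], [0, 2, -1, 0, -1, 0, 0], [-1, -1, 2, 0, 0, 0, 0], [0, 0, 0, 2, 0, 0, -1], [0, -1, 0, 0, 2, -1, 0], [0, 0, 0, 0, -1, 2, -1], [0, 0, 0, -1, 0, -1, 2]].
All simple roots have the same length, so the diagram is simply laced. The associated Dynkin diagram is a chain of 7 nodes with single edges (A_7), so the type is A_7 (the algebra sl(8)).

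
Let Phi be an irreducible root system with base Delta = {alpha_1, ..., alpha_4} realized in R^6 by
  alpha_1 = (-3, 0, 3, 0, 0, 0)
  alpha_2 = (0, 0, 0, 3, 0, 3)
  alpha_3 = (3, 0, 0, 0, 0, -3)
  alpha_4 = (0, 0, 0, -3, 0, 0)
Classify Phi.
Compute the Cartan integers a_ij = 2(alpha_i, alpha_j)/(alpha_j, alpha_j); the resulting 4x4 Cartan matrix is
[[2, 0, -1, 0], [0, 2, -1, -2], [-1, -1, 2, 0], [0, -1, 0, 2]].
The roots have two lengths (squared-length ratio 2:1); the short ones are alpha_{4}. The associated Dynkin diagram is a chain of 4 nodes with a double edge at one end; the terminal node there is the unique short simple root (B_4), so the type is B_4 (the algebra so(9)).

type B_4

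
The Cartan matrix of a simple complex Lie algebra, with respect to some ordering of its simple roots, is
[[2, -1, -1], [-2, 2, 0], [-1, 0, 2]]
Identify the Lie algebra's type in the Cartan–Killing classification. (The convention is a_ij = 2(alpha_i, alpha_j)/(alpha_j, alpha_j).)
C_3 (sp(6))

The matrix has rank 3 with 2's on the diagonal. Reading the off-diagonal entries as Dynkin edges (a single edge where a_ij = a_ji = -1; a double or triple edge where a_ij * a_ji = 2 or 3), the diagram is a chain of 3 nodes with a double edge at one end; the terminal node there is the unique long simple root (C_3). One simple-root ordering that puts it in standard form is (alpha_3, alpha_1, alpha_2). So the algebra is type C_3, i.e. sp(6).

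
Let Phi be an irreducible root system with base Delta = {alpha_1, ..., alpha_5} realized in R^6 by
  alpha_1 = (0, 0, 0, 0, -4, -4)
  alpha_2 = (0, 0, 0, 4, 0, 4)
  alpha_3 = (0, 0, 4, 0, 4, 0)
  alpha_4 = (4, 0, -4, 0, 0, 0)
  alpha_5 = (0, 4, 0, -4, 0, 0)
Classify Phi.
type A_5

Compute the Cartan integers a_ij = 2(alpha_i, alpha_j)/(alpha_j, alpha_j); the resulting 5x5 Cartan matrix is
[[2, -1, -1, 0, 0], [-1, 2, 0, 0, -1], [-1, 0, 2, -1, 0], [0, 0, -1, 2, 0], [0, -1, 0, 0, 2]].
All simple roots have the same length, so the diagram is simply laced. The associated Dynkin diagram is a chain of 5 nodes with single edges (A_5), so the type is A_5 (the algebra sl(6)).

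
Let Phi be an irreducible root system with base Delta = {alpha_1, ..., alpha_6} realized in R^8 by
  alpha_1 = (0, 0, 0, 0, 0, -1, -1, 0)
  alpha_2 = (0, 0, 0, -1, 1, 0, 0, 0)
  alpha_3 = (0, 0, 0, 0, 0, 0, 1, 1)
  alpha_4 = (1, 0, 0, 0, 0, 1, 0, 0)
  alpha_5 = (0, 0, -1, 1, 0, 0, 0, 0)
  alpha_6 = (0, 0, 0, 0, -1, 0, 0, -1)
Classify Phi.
A_6

Compute the Cartan integers a_ij = 2(alpha_i, alpha_j)/(alpha_j, alpha_j); the resulting 6x6 Cartan matrix is
[[2, 0, -1, -1, 0, 0], [0, 2, 0, 0, -1, -1], [-1, 0, 2, 0, 0, -1], [-1, 0, 0, 2, 0, 0], [0, -1, 0, 0, 2, 0], [0, -1, -1, 0, 0, 2]].
All simple roots have the same length, so the diagram is simply laced. The associated Dynkin diagram is a chain of 6 nodes with single edges (A_6), so the type is A_6 (the algebra sl(7)).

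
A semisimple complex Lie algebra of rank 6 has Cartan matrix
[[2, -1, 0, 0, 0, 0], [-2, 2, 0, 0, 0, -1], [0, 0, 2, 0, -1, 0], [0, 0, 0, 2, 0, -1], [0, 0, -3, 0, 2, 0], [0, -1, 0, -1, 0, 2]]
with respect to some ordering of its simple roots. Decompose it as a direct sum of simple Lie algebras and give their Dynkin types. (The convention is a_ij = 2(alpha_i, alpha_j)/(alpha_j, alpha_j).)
The diagram associated to this matrix has two connected components: the simple roots {alpha_1, alpha_2, alpha_4, alpha_6} form a chain of 4 nodes with a double edge at one end; the terminal node there is the unique short simple root (B_4), and {alpha_3, alpha_5} form two nodes joined by a triple edge (G_2). A semisimple Lie algebra decomposes uniquely as the direct sum of simple ideals, one per connected component of its Dynkin diagram, so g ≅ B_4 ⊕ G_2 (dimension 36 + 14 = 50).

type B_4 + type G_2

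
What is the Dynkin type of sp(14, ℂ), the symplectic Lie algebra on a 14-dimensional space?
This is sp(14), which has dimension 14(14+1)/2 = 105 and rank 14/2 = 7. In the classification of classical Lie algebras, the symplectic algebra sp(2n) has type C_n; here n = 7, so the Dynkin diagram is a chain of 7 nodes with a double edge at one end; the terminal node there is the unique long simple root (C_7). Hence the type is C_7.

C_7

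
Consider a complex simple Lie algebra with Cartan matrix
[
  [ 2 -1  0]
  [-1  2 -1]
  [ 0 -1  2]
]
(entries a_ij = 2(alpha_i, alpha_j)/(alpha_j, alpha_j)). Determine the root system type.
The matrix has rank 3 with 2's on the diagonal. Reading the off-diagonal entries as Dynkin edges (a single edge where a_ij = a_ji = -1; a double or triple edge where a_ij * a_ji = 2 or 3), the diagram is a chain of 3 nodes with single edges (A_3). One simple-root ordering that puts it in standard form is (alpha_3, alpha_2, alpha_1). So the algebra is type A_3, i.e. sl(4).

type A_3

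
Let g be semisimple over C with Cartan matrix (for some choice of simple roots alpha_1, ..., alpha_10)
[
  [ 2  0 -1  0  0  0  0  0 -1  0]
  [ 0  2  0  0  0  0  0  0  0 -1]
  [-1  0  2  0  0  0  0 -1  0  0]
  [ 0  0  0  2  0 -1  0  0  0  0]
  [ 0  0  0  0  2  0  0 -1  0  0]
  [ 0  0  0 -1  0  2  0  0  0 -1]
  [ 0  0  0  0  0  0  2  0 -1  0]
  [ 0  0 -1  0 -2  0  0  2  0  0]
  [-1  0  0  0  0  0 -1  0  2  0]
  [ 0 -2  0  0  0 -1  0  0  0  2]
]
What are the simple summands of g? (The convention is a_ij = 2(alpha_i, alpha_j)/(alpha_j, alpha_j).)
The diagram associated to this matrix has two connected components: the simple roots {alpha_2, alpha_4, alpha_6, alpha_10} form a chain of 4 nodes with a double edge at one end; the terminal node there is the unique short simple root (B_4), and {alpha_1, alpha_3, alpha_5, alpha_7, alpha_8, alpha_9} form a chain of 6 nodes with a double edge at one end; the terminal node there is the unique short simple root (B_6). A semisimple Lie algebra decomposes uniquely as the direct sum of simple ideals, one per connected component of its Dynkin diagram, so g ≅ B_4 ⊕ B_6 (dimension 36 + 78 = 114).

type B_4 + type B_6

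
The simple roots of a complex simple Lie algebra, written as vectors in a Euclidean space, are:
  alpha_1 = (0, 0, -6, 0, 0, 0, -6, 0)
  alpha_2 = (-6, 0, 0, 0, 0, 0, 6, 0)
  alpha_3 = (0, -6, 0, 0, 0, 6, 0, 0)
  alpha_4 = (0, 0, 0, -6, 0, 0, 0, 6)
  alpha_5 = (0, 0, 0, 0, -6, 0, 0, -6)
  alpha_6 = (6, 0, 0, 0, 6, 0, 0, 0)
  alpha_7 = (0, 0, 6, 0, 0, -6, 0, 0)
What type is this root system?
Compute the Cartan integers a_ij = 2(alpha_i, alpha_j)/(alpha_j, alpha_j); the resulting 7x7 Cartan matrix is
[[2, -1, 0, 0, 0, 0, -1], [-1, 2, 0, 0, 0, -1, 0], [0, 0, 2, 0, 0, 0, -1], [0, 0, 0, 2, -1, 0, 0], [0, 0, 0, -1, 2, -1, 0], [0, -1, 0, 0, -1, 2, 0], [-1, 0, -1, 0, 0, 0, 2]].
All simple roots have the same length, so the diagram is simply laced. The associated Dynkin diagram is a chain of 7 nodes with single edges (A_7), so the type is A_7 (the algebra sl(8)).

A_7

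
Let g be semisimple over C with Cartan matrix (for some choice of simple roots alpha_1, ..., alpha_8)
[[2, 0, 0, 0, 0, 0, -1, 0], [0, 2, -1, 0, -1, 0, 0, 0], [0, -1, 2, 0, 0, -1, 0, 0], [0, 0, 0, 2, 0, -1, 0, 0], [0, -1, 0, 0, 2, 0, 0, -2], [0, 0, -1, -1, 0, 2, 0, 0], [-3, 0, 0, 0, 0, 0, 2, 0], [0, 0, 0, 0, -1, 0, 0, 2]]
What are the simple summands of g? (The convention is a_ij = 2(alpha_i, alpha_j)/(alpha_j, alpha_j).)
B_6 ⊕ G_2

The diagram associated to this matrix has two connected components: the simple roots {alpha_2, alpha_3, alpha_4, alpha_5, alpha_6, alpha_8} form a chain of 6 nodes with a double edge at one end; the terminal node there is the unique short simple root (B_6), and {alpha_1, alpha_7} form two nodes joined by a triple edge (G_2). A semisimple Lie algebra decomposes uniquely as the direct sum of simple ideals, one per connected component of its Dynkin diagram, so g ≅ B_6 ⊕ G_2 (dimension 78 + 14 = 92).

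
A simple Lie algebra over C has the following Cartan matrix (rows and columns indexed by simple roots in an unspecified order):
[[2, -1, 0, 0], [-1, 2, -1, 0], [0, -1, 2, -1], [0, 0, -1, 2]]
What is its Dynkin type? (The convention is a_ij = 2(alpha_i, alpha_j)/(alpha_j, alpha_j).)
The matrix has rank 4 with 2's on the diagonal. Reading the off-diagonal entries as Dynkin edges (a single edge where a_ij = a_ji = -1; a double or triple edge where a_ij * a_ji = 2 or 3), the diagram is a chain of 4 nodes with single edges (A_4). One simple-root ordering that puts it in standard form is (alpha_4, alpha_3, alpha_2, alpha_1). So the algebra is type A_4, i.e. sl(5).

A_4 (sl(5))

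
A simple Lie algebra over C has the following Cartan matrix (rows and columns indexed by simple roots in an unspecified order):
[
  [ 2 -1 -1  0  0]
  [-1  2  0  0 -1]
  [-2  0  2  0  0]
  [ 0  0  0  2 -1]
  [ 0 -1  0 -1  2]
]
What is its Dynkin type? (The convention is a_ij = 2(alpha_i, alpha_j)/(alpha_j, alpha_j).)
type C_5

The matrix has rank 5 with 2's on the diagonal. Reading the off-diagonal entries as Dynkin edges (a single edge where a_ij = a_ji = -1; a double or triple edge where a_ij * a_ji = 2 or 3), the diagram is a chain of 5 nodes with a double edge at one end; the terminal node there is the unique long simple root (C_5). One simple-root ordering that puts it in standard form is (alpha_4, alpha_5, alpha_2, alpha_1, alpha_3). So the algebra is type C_5, i.e. sp(10).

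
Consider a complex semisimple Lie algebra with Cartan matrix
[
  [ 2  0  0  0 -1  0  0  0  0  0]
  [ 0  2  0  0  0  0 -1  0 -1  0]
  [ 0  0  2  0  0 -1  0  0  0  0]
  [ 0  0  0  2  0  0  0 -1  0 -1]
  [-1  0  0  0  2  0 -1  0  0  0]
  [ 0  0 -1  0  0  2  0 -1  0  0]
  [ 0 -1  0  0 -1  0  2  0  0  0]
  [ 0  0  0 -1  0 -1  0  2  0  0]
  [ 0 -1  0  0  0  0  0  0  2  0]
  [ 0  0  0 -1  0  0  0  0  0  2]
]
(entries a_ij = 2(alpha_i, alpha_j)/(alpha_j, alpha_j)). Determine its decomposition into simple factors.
The diagram associated to this matrix has two connected components: the simple roots {alpha_1, alpha_2, alpha_5, alpha_7, alpha_9} form a chain of 5 nodes with single edges (A_5), and {alpha_3, alpha_4, alpha_6, alpha_8, alpha_10} form a chain of 5 nodes with single edges (A_5). A semisimple Lie algebra decomposes uniquely as the direct sum of simple ideals, one per connected component of its Dynkin diagram, so g ≅ A_5 ⊕ A_5 (dimension 35 + 35 = 70).

A_5 + A_5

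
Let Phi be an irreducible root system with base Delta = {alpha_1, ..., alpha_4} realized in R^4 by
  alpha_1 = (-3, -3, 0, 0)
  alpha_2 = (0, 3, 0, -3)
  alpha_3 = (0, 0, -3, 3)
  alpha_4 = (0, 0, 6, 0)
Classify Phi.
C4

Compute the Cartan integers a_ij = 2(alpha_i, alpha_j)/(alpha_j, alpha_j); the resulting 4x4 Cartan matrix is
[[2, -1, 0, 0], [-1, 2, -1, 0], [0, -1, 2, -1], [0, 0, -2, 2]].
The roots have two lengths (squared-length ratio 2:1); the short ones are alpha_{1,2,3}. The associated Dynkin diagram is a chain of 4 nodes with a double edge at one end; the terminal node there is the unique long simple root (C_4), so the type is C_4 (the algebra sp(8)).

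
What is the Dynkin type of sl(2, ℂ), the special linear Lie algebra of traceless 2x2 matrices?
This is sl(2), which has dimension 2^2 - 1 = 3 and rank 2 - 1 = 1 (a Cartan subalgebra is the diagonal traceless matrices). In the classification of classical Lie algebras, the special linear algebra sl(n+1) has type A_n; here n = 1, so the Dynkin diagram is a chain of 1 nodes with single edges (A_1). Hence the type is A_1.

A1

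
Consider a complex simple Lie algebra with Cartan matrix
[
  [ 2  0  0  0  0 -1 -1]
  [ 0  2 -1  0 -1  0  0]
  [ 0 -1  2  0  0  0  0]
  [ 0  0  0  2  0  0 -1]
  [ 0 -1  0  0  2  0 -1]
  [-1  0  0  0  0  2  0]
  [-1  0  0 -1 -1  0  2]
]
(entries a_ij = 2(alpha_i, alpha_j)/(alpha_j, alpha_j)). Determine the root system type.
The matrix has rank 7 with 2's on the diagonal. Reading the off-diagonal entries as Dynkin edges (a single edge where a_ij = a_ji = -1; a double or triple edge where a_ij * a_ji = 2 or 3), the diagram is a chain of 6 nodes with one extra node attached to the third node from one end (E_7). One simple-root ordering that puts it in standard form is (alpha_6, alpha_4, alpha_1, alpha_7, alpha_5, alpha_2, alpha_3). So the algebra is type E_7.

E_7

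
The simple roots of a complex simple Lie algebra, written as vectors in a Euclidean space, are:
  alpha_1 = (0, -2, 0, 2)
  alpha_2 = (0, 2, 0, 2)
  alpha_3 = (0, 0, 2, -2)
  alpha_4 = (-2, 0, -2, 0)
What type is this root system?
Compute the Cartan integers a_ij = 2(alpha_i, alpha_j)/(alpha_j, alpha_j); the resulting 4x4 Cartan matrix is
[[2, 0, -1, 0], [0, 2, -1, 0], [-1, -1, 2, -1], [0, 0, -1, 2]].
All simple roots have the same length, so the diagram is simply laced. The associated Dynkin diagram is a chain of 2 nodes with a fork of two nodes at one end (D_4), so the type is D_4 (the algebra so(8)).

D4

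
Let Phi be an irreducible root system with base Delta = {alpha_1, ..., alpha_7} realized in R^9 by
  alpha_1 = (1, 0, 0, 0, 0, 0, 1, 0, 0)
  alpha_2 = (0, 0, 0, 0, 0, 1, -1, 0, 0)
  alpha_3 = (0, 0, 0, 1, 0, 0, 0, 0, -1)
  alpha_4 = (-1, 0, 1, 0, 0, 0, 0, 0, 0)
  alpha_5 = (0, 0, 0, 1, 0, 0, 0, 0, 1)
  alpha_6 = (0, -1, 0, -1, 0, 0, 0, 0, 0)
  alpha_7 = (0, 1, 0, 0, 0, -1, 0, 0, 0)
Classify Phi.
Compute the Cartan integers a_ij = 2(alpha_i, alpha_j)/(alpha_j, alpha_j); the resulting 7x7 Cartan matrix is
[[2, -1, 0, -1, 0, 0, 0], [-1, 2, 0, 0, 0, 0, -1], [0, 0, 2, 0, 0, -1, 0], [-1, 0, 0, 2, 0, 0, 0], [0, 0, 0, 0, 2, -1, 0], [0, 0, -1, 0, -1, 2, -1], [0, -1, 0, 0, 0, -1, 2]].
All simple roots have the same length, so the diagram is simply laced. The associated Dynkin diagram is a chain of 5 nodes with a fork of two nodes at one end (D_7), so the type is D_7 (the algebra so(14)).

D_7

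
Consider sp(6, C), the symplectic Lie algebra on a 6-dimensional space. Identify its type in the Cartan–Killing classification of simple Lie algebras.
This is sp(6), which has dimension 6(6+1)/2 = 21 and rank 6/2 = 3. In the classification of classical Lie algebras, the symplectic algebra sp(2n) has type C_n; here n = 3, so the Dynkin diagram is a chain of 3 nodes with a double edge at one end; the terminal node there is the unique long simple root (C_3). Hence the type is C_3.

C_3 (sp(6))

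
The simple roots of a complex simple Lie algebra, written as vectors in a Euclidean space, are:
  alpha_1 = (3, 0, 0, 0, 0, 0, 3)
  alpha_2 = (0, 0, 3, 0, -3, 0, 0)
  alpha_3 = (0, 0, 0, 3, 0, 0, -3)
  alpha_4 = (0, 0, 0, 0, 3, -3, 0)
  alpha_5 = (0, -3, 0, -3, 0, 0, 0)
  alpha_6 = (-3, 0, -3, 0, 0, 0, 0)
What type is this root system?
A_6

Compute the Cartan integers a_ij = 2(alpha_i, alpha_j)/(alpha_j, alpha_j); the resulting 6x6 Cartan matrix is
[[2, 0, -1, 0, 0, -1], [0, 2, 0, -1, 0, -1], [-1, 0, 2, 0, -1, 0], [0, -1, 0, 2, 0, 0], [0, 0, -1, 0, 2, 0], [-1, -1, 0, 0, 0, 2]].
All simple roots have the same length, so the diagram is simply laced. The associated Dynkin diagram is a chain of 6 nodes with single edges (A_6), so the type is A_6 (the algebra sl(7)).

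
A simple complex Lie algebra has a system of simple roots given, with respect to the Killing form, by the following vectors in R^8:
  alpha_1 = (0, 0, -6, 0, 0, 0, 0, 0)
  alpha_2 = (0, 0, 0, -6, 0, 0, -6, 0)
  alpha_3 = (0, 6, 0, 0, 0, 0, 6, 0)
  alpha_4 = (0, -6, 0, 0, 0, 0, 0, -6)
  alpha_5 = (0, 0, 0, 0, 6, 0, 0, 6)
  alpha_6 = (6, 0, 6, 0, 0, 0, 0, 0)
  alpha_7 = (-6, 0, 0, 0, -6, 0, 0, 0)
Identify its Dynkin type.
Compute the Cartan integers a_ij = 2(alpha_i, alpha_j)/(alpha_j, alpha_j); the resulting 7x7 Cartan matrix is
[[2, 0, 0, 0, 0, -1, 0], [0, 2, -1, 0, 0, 0, 0], [0, -1, 2, -1, 0, 0, 0], [0, 0, -1, 2, -1, 0, 0], [0, 0, 0, -1, 2, 0, -1], [-2, 0, 0, 0, 0, 2, -1], [0, 0, 0, 0, -1, -1, 2]].
The roots have two lengths (squared-length ratio 2:1); the short ones are alpha_{1}. The associated Dynkin diagram is a chain of 7 nodes with a double edge at one end; the terminal node there is the unique short simple root (B_7), so the type is B_7 (the algebra so(15)).

B_7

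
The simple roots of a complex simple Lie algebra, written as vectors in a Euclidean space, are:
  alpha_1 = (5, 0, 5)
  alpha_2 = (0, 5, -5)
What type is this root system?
A2

Compute the Cartan integers a_ij = 2(alpha_i, alpha_j)/(alpha_j, alpha_j); the resulting 2x2 Cartan matrix is
[[2, -1], [-1, 2]].
All simple roots have the same length, so the diagram is simply laced. The associated Dynkin diagram is a chain of 2 nodes with single edges (A_2), so the type is A_2 (the algebra sl(3)).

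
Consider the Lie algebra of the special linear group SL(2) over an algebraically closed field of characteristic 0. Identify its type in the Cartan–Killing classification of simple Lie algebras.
A1

This is sl(2), which has dimension 2^2 - 1 = 3 and rank 2 - 1 = 1 (a Cartan subalgebra is the diagonal traceless matrices). In the classification of classical Lie algebras, the special linear algebra sl(n+1) has type A_n; here n = 1, so the Dynkin diagram is a chain of 1 nodes with single edges (A_1). Hence the type is A_1.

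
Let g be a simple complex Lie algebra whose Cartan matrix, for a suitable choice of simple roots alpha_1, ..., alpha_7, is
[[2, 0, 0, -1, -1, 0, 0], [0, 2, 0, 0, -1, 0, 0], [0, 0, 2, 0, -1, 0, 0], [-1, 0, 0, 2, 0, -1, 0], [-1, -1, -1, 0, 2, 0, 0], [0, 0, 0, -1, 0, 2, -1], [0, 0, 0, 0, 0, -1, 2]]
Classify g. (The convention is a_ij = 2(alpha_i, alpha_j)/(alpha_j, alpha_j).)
D7

The matrix has rank 7 with 2's on the diagonal. Reading the off-diagonal entries as Dynkin edges (a single edge where a_ij = a_ji = -1; a double or triple edge where a_ij * a_ji = 2 or 3), the diagram is a chain of 5 nodes with a fork of two nodes at one end (D_7). One simple-root ordering that puts it in standard form is (alpha_7, alpha_6, alpha_4, alpha_1, alpha_5, alpha_3, alpha_2). So the algebra is type D_7, i.e. so(14).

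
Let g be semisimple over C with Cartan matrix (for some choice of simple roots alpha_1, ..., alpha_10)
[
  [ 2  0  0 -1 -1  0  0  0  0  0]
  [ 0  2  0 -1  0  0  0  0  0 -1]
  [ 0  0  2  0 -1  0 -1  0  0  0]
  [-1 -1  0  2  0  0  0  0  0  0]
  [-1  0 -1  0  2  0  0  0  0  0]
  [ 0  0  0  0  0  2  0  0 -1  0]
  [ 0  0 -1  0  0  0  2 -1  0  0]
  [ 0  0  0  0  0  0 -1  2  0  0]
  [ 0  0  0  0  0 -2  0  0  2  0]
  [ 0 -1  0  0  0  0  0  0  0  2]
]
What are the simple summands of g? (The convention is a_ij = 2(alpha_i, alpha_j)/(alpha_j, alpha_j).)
A_8 (sl(9)) + B_2 (so(5))

The diagram associated to this matrix has two connected components: the simple roots {alpha_1, alpha_2, alpha_3, alpha_4, alpha_5, alpha_7, alpha_8, alpha_10} form a chain of 8 nodes with single edges (A_8), and {alpha_6, alpha_9} form a chain of 2 nodes with a double edge at one end; the terminal node there is the unique short simple root (B_2). A semisimple Lie algebra decomposes uniquely as the direct sum of simple ideals, one per connected component of its Dynkin diagram, so g ≅ A_8 ⊕ B_2 (dimension 80 + 10 = 90).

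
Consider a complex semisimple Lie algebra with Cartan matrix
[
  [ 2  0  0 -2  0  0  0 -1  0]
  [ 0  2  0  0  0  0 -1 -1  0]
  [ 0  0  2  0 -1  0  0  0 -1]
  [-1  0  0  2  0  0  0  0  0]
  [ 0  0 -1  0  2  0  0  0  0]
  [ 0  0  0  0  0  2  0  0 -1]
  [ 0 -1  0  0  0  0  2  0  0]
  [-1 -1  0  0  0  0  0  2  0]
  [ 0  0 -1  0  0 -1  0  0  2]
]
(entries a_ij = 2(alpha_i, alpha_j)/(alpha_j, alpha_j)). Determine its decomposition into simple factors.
The diagram associated to this matrix has two connected components: the simple roots {alpha_3, alpha_5, alpha_6, alpha_9} form a chain of 4 nodes with single edges (A_4), and {alpha_1, alpha_2, alpha_4, alpha_7, alpha_8} form a chain of 5 nodes with a double edge at one end; the terminal node there is the unique short simple root (B_5). A semisimple Lie algebra decomposes uniquely as the direct sum of simple ideals, one per connected component of its Dynkin diagram, so g ≅ A_4 ⊕ B_5 (dimension 24 + 55 = 79).

A4 + B5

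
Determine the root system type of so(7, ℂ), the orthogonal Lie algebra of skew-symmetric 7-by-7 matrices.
This is so(7) with 7 odd, which has dimension 7(7-1)/2 = 21 and rank (7-1)/2 = 3. In the classification of classical Lie algebras, the orthogonal algebra so(2n+1) in an odd number of variables has type B_n; here n = 3, so the Dynkin diagram is a chain of 3 nodes with a double edge at one end; the terminal node there is the unique short simple root (B_3). Hence the type is B_3.

B3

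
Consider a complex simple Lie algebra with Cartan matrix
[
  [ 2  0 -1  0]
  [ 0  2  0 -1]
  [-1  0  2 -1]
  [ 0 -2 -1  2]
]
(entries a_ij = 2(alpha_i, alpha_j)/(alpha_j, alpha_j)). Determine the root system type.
The matrix has rank 4 with 2's on the diagonal. Reading the off-diagonal entries as Dynkin edges (a single edge where a_ij = a_ji = -1; a double or triple edge where a_ij * a_ji = 2 or 3), the diagram is a chain of 4 nodes with a double edge at one end; the terminal node there is the unique short simple root (B_4). One simple-root ordering that puts it in standard form is (alpha_1, alpha_3, alpha_4, alpha_2). So the algebra is type B_4, i.e. so(9).

B_4 (so(9))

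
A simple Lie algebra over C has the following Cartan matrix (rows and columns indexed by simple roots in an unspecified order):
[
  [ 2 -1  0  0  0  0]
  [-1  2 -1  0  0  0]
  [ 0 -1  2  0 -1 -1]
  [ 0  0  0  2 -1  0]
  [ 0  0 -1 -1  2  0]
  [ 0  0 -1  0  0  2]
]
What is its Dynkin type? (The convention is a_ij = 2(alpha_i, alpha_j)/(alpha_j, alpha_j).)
E_6

The matrix has rank 6 with 2's on the diagonal. Reading the off-diagonal entries as Dynkin edges (a single edge where a_ij = a_ji = -1; a double or triple edge where a_ij * a_ji = 2 or 3), the diagram is a chain of 5 nodes with one extra node attached to the third node from one end (E_6). One simple-root ordering that puts it in standard form is (alpha_1, alpha_6, alpha_2, alpha_3, alpha_5, alpha_4). So the algebra is type E_6.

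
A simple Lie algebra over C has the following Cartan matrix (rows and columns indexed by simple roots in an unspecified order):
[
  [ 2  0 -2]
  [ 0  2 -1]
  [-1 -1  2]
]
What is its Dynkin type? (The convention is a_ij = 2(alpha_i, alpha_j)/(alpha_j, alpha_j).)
The matrix has rank 3 with 2's on the diagonal. Reading the off-diagonal entries as Dynkin edges (a single edge where a_ij = a_ji = -1; a double or triple edge where a_ij * a_ji = 2 or 3), the diagram is a chain of 3 nodes with a double edge at one end; the terminal node there is the unique long simple root (C_3). One simple-root ordering that puts it in standard form is (alpha_2, alpha_3, alpha_1). So the algebra is type C_3, i.e. sp(6).

C_3 (sp(6))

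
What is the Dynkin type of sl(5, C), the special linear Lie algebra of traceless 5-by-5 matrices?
A_4

This is sl(5), which has dimension 5^2 - 1 = 24 and rank 5 - 1 = 4 (a Cartan subalgebra is the diagonal traceless matrices). In the classification of classical Lie algebras, the special linear algebra sl(n+1) has type A_n; here n = 4, so the Dynkin diagram is a chain of 4 nodes with single edges (A_4). Hence the type is A_4.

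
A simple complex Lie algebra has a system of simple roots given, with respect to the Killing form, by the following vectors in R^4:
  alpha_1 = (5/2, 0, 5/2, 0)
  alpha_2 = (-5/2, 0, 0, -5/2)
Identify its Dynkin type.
type A_2

Compute the Cartan integers a_ij = 2(alpha_i, alpha_j)/(alpha_j, alpha_j); the resulting 2x2 Cartan matrix is
[[2, -1], [-1, 2]].
All simple roots have the same length, so the diagram is simply laced. The associated Dynkin diagram is a chain of 2 nodes with single edges (A_2), so the type is A_2 (the algebra sl(3)).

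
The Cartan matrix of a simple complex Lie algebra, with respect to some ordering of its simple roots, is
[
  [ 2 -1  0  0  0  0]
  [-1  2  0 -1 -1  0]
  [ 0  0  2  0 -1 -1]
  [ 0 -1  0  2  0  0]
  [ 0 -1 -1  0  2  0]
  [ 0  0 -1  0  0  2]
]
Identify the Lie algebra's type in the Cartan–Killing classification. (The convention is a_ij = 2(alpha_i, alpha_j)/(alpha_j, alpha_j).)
D6

The matrix has rank 6 with 2's on the diagonal. Reading the off-diagonal entries as Dynkin edges (a single edge where a_ij = a_ji = -1; a double or triple edge where a_ij * a_ji = 2 or 3), the diagram is a chain of 4 nodes with a fork of two nodes at one end (D_6). One simple-root ordering that puts it in standard form is (alpha_6, alpha_3, alpha_5, alpha_2, alpha_1, alpha_4). So the algebra is type D_6, i.e. so(12).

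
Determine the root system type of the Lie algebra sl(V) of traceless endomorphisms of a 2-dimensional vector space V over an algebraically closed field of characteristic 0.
This is sl(2), which has dimension 2^2 - 1 = 3 and rank 2 - 1 = 1 (a Cartan subalgebra is the diagonal traceless matrices). In the classification of classical Lie algebras, the special linear algebra sl(n+1) has type A_n; here n = 1, so the Dynkin diagram is a chain of 1 nodes with single edges (A_1). Hence the type is A_1.

A_1 (sl(2))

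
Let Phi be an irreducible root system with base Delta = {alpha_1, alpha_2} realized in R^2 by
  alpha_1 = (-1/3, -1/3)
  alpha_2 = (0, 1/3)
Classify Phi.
Compute the Cartan integers a_ij = 2(alpha_i, alpha_j)/(alpha_j, alpha_j); the resulting 2x2 Cartan matrix is
[[2, -2], [-1, 2]].
The roots have two lengths (squared-length ratio 2:1); the short ones are alpha_{2}. The associated Dynkin diagram is a chain of 2 nodes with a double edge at one end; the terminal node there is the unique short simple root (B_2), so the type is B_2 (the algebra so(5)).

B_2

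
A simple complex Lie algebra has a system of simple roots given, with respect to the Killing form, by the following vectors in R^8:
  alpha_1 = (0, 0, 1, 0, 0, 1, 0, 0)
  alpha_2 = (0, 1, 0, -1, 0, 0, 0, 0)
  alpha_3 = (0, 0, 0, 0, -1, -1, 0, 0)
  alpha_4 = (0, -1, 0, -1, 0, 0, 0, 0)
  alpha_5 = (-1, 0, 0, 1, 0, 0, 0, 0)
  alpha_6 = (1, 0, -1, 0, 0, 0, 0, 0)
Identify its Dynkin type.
D_6

Compute the Cartan integers a_ij = 2(alpha_i, alpha_j)/(alpha_j, alpha_j); the resulting 6x6 Cartan matrix is
[[2, 0, -1, 0, 0, -1], [0, 2, 0, 0, -1, 0], [-1, 0, 2, 0, 0, 0], [0, 0, 0, 2, -1, 0], [0, -1, 0, -1, 2, -1], [-1, 0, 0, 0, -1, 2]].
All simple roots have the same length, so the diagram is simply laced. The associated Dynkin diagram is a chain of 4 nodes with a fork of two nodes at one end (D_6), so the type is D_6 (the algebra so(12)).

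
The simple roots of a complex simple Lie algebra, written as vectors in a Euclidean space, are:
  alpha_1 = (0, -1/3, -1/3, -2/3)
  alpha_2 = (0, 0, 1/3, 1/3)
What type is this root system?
Compute the Cartan integers a_ij = 2(alpha_i, alpha_j)/(alpha_j, alpha_j); the resulting 2x2 Cartan matrix is
[[2, -3], [-1, 2]].
The roots have two lengths (squared-length ratio 3:1); the short ones are alpha_{2}. The associated Dynkin diagram is two nodes joined by a triple edge (G_2), so the type is G_2.

G_2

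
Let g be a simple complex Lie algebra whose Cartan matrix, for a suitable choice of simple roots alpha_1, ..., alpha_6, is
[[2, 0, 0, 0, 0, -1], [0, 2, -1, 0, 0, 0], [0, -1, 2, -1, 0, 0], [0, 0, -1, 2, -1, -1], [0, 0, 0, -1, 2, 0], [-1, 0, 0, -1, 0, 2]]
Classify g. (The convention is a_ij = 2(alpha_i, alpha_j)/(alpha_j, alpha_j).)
The matrix has rank 6 with 2's on the diagonal. Reading the off-diagonal entries as Dynkin edges (a single edge where a_ij = a_ji = -1; a double or triple edge where a_ij * a_ji = 2 or 3), the diagram is a chain of 5 nodes with one extra node attached to the third node from one end (E_6). One simple-root ordering that puts it in standard form is (alpha_2, alpha_5, alpha_3, alpha_4, alpha_6, alpha_1). So the algebra is type E_6.

E_6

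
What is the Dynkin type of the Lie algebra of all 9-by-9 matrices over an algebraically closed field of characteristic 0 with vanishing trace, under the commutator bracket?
This is sl(9), which has dimension 9^2 - 1 = 80 and rank 9 - 1 = 8 (a Cartan subalgebra is the diagonal traceless matrices). In the classification of classical Lie algebras, the special linear algebra sl(n+1) has type A_n; here n = 8, so the Dynkin diagram is a chain of 8 nodes with single edges (A_8). Hence the type is A_8.

A_8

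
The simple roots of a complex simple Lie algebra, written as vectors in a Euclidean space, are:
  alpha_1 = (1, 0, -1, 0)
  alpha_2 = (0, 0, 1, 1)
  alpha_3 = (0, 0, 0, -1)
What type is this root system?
B_3 (so(7))

Compute the Cartan integers a_ij = 2(alpha_i, alpha_j)/(alpha_j, alpha_j); the resulting 3x3 Cartan matrix is
[[2, -1, 0], [-1, 2, -2], [0, -1, 2]].
The roots have two lengths (squared-length ratio 2:1); the short ones are alpha_{3}. The associated Dynkin diagram is a chain of 3 nodes with a double edge at one end; the terminal node there is the unique short simple root (B_3), so the type is B_3 (the algebra so(7)).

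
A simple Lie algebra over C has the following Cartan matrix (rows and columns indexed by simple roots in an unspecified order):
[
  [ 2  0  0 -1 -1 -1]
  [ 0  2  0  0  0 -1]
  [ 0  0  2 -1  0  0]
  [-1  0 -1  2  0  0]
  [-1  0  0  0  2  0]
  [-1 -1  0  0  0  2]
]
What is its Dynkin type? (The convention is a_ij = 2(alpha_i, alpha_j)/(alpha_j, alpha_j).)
type E_6

The matrix has rank 6 with 2's on the diagonal. Reading the off-diagonal entries as Dynkin edges (a single edge where a_ij = a_ji = -1; a double or triple edge where a_ij * a_ji = 2 or 3), the diagram is a chain of 5 nodes with one extra node attached to the third node from one end (E_6). One simple-root ordering that puts it in standard form is (alpha_2, alpha_5, alpha_6, alpha_1, alpha_4, alpha_3). So the algebra is type E_6.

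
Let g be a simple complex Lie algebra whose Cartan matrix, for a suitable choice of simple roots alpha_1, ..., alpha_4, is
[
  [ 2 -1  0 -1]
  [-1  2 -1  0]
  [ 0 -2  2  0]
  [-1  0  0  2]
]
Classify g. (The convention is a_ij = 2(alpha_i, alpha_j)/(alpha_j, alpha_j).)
C_4 (sp(8))

The matrix has rank 4 with 2's on the diagonal. Reading the off-diagonal entries as Dynkin edges (a single edge where a_ij = a_ji = -1; a double or triple edge where a_ij * a_ji = 2 or 3), the diagram is a chain of 4 nodes with a double edge at one end; the terminal node there is the unique long simple root (C_4). One simple-root ordering that puts it in standard form is (alpha_4, alpha_1, alpha_2, alpha_3). So the algebra is type C_4, i.e. sp(8).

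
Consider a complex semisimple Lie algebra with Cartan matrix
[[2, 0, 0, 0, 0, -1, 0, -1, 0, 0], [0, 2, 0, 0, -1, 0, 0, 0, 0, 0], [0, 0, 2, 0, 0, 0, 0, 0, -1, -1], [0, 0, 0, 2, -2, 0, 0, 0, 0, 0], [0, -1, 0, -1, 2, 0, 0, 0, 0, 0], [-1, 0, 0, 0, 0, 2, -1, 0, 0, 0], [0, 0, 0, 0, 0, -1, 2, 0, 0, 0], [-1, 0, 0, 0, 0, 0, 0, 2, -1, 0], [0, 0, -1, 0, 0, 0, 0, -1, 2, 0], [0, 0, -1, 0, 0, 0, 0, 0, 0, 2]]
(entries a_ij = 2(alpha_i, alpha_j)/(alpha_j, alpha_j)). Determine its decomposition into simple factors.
type A_7 + type C_3

The diagram associated to this matrix has two connected components: the simple roots {alpha_1, alpha_3, alpha_6, alpha_7, alpha_8, alpha_9, alpha_10} form a chain of 7 nodes with single edges (A_7), and {alpha_2, alpha_4, alpha_5} form a chain of 3 nodes with a double edge at one end; the terminal node there is the unique long simple root (C_3). A semisimple Lie algebra decomposes uniquely as the direct sum of simple ideals, one per connected component of its Dynkin diagram, so g ≅ A_7 ⊕ C_3 (dimension 63 + 21 = 84).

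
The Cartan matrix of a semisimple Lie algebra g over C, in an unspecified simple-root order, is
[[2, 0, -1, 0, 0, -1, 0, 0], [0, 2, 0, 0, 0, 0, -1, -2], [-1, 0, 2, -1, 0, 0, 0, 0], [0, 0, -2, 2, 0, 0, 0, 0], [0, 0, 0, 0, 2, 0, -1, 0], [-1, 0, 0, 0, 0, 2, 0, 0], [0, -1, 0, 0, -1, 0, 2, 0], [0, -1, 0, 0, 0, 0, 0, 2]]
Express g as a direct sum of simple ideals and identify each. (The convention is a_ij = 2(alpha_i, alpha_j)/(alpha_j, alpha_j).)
The diagram associated to this matrix has two connected components: the simple roots {alpha_2, alpha_5, alpha_7, alpha_8} form a chain of 4 nodes with a double edge at one end; the terminal node there is the unique short simple root (B_4), and {alpha_1, alpha_3, alpha_4, alpha_6} form a chain of 4 nodes with a double edge at one end; the terminal node there is the unique long simple root (C_4). A semisimple Lie algebra decomposes uniquely as the direct sum of simple ideals, one per connected component of its Dynkin diagram, so g ≅ B_4 ⊕ C_4 (dimension 36 + 36 = 72).

B_4 (so(9)) ⊕ C_4 (sp(8))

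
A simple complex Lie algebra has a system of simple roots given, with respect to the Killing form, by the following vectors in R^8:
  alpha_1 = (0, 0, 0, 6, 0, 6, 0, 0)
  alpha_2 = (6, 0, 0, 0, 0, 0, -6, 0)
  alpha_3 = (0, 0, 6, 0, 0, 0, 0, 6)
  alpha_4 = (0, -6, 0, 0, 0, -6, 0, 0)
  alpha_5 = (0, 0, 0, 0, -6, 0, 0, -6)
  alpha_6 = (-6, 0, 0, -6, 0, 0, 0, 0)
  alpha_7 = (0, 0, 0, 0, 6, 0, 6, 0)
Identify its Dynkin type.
Compute the Cartan integers a_ij = 2(alpha_i, alpha_j)/(alpha_j, alpha_j); the resulting 7x7 Cartan matrix is
[[2, 0, 0, -1, 0, -1, 0], [0, 2, 0, 0, 0, -1, -1], [0, 0, 2, 0, -1, 0, 0], [-1, 0, 0, 2, 0, 0, 0], [0, 0, -1, 0, 2, 0, -1], [-1, -1, 0, 0, 0, 2, 0], [0, -1, 0, 0, -1, 0, 2]].
All simple roots have the same length, so the diagram is simply laced. The associated Dynkin diagram is a chain of 7 nodes with single edges (A_7), so the type is A_7 (the algebra sl(8)).

A_7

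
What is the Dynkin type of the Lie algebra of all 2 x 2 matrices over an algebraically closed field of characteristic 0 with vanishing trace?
A1

This is sl(2), which has dimension 2^2 - 1 = 3 and rank 2 - 1 = 1 (a Cartan subalgebra is the diagonal traceless matrices). In the classification of classical Lie algebras, the special linear algebra sl(n+1) has type A_n; here n = 1, so the Dynkin diagram is a chain of 1 nodes with single edges (A_1). Hence the type is A_1.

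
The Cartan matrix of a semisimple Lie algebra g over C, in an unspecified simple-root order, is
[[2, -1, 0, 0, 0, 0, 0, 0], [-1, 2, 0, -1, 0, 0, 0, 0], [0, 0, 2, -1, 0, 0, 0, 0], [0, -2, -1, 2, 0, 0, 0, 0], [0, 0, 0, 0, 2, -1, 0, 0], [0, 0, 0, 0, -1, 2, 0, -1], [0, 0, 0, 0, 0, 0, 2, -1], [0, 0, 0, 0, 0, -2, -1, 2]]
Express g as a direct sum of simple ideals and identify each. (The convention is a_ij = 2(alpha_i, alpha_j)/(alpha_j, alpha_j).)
type F_4 + type F_4

The diagram associated to this matrix has two connected components: the simple roots {alpha_1, alpha_2, alpha_3, alpha_4} form a chain of 4 nodes with a double edge between the middle two (F_4), and {alpha_5, alpha_6, alpha_7, alpha_8} form a chain of 4 nodes with a double edge between the middle two (F_4). A semisimple Lie algebra decomposes uniquely as the direct sum of simple ideals, one per connected component of its Dynkin diagram, so g ≅ F_4 ⊕ F_4 (dimension 52 + 52 = 104).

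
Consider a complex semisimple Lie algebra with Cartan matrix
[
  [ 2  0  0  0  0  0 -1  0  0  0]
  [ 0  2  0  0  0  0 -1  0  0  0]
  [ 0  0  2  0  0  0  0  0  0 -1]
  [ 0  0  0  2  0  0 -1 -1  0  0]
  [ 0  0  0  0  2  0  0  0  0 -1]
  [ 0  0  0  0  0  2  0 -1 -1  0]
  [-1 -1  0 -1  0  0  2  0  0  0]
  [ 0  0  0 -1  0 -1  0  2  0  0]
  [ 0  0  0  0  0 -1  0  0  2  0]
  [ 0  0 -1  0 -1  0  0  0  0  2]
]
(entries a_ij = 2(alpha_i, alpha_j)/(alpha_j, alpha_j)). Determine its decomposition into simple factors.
A3 ⊕ D7

The diagram associated to this matrix has two connected components: the simple roots {alpha_3, alpha_5, alpha_10} form a chain of 3 nodes with single edges (A_3), and {alpha_1, alpha_2, alpha_4, alpha_6, alpha_7, alpha_8, alpha_9} form a chain of 5 nodes with a fork of two nodes at one end (D_7). A semisimple Lie algebra decomposes uniquely as the direct sum of simple ideals, one per connected component of its Dynkin diagram, so g ≅ A_3 ⊕ D_7 (dimension 15 + 91 = 106).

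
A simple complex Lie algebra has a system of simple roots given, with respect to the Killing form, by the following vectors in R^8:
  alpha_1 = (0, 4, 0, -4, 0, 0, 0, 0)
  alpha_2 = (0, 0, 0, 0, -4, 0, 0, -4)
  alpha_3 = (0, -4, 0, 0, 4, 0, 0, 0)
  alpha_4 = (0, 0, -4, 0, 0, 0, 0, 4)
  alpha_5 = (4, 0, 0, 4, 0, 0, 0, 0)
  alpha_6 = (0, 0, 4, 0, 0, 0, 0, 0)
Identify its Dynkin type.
type B_6

Compute the Cartan integers a_ij = 2(alpha_i, alpha_j)/(alpha_j, alpha_j); the resulting 6x6 Cartan matrix is
[[2, 0, -1, 0, -1, 0], [0, 2, -1, -1, 0, 0], [-1, -1, 2, 0, 0, 0], [0, -1, 0, 2, 0, -2], [-1, 0, 0, 0, 2, 0], [0, 0, 0, -1, 0, 2]].
The roots have two lengths (squared-length ratio 2:1); the short ones are alpha_{6}. The associated Dynkin diagram is a chain of 6 nodes with a double edge at one end; the terminal node there is the unique short simple root (B_6), so the type is B_6 (the algebra so(13)).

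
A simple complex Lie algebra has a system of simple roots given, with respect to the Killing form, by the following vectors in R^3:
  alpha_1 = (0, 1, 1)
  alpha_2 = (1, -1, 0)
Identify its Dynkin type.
A_2 (sl(3))

Compute the Cartan integers a_ij = 2(alpha_i, alpha_j)/(alpha_j, alpha_j); the resulting 2x2 Cartan matrix is
[[2, -1], [-1, 2]].
All simple roots have the same length, so the diagram is simply laced. The associated Dynkin diagram is a chain of 2 nodes with single edges (A_2), so the type is A_2 (the algebra sl(3)).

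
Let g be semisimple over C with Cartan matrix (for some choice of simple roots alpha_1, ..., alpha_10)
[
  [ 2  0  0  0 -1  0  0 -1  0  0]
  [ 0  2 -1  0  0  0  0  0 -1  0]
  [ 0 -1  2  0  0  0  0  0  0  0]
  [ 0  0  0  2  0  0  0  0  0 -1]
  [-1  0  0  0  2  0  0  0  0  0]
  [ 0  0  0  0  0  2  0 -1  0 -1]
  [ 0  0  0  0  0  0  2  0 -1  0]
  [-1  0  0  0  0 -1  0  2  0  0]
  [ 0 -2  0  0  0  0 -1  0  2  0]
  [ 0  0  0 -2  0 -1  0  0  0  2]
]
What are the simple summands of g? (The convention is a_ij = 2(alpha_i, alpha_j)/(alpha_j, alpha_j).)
B_6 + F_4

The diagram associated to this matrix has two connected components: the simple roots {alpha_1, alpha_4, alpha_5, alpha_6, alpha_8, alpha_10} form a chain of 6 nodes with a double edge at one end; the terminal node there is the unique short simple root (B_6), and {alpha_2, alpha_3, alpha_7, alpha_9} form a chain of 4 nodes with a double edge between the middle two (F_4). A semisimple Lie algebra decomposes uniquely as the direct sum of simple ideals, one per connected component of its Dynkin diagram, so g ≅ B_6 ⊕ F_4 (dimension 78 + 52 = 130).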